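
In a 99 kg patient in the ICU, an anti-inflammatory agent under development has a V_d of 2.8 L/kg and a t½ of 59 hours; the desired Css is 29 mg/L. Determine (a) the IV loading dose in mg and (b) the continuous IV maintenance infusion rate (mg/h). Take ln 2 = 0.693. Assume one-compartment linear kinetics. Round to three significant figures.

(a) 8040 mg; (b) 94.4 mg/h

Total Vd = 2.8 × 99 = 277.2 L
LD = Vd × C = 277.2 × 29 = 8039 mg
CL = 0.693 × Vd / t½ = 0.693 × 277.2 / 59 = 3.256 L/h
Infusion rate = CL × Css = 3.256 × 29 = 94.42 mg/h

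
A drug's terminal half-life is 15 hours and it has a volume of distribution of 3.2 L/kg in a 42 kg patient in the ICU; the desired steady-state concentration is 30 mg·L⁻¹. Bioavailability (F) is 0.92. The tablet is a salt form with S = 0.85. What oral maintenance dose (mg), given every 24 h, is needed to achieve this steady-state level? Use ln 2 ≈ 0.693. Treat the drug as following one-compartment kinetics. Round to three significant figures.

5720 mg

Total Vd = 3.2 × 42 = 134.4 L
CL = 0.693 × Vd / t½ = 0.693 × 134.4 / 15 = 6.209 L/h
D = CL × Css × τ / F / S = 6.209 × 30 × 24 / 0.92 / 0.85 = 5717 mg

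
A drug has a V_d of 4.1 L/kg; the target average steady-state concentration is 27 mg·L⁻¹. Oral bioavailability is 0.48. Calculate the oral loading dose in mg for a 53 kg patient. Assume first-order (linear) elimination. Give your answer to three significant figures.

Total Vd = 4.1 × 53 = 217.3 L
LD = Vd × C / F = 217.3 × 27.00 / 0.48 = 12220 mg

12200 mg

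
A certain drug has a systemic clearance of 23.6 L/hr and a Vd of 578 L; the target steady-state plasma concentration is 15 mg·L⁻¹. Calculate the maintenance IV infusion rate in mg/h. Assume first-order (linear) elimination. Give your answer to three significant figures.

Rate = CL × Css = 23.60 × 15 = 354.0 mg/h

354 mg/h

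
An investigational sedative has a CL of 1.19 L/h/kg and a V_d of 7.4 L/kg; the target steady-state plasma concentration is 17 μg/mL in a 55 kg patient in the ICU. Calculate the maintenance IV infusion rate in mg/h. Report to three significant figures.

1110 mg/h

CL = 1.19 L/h/kg × 55 kg = 65.45 L/h
R₀ = 65.45 × 17 = 1113 mg/h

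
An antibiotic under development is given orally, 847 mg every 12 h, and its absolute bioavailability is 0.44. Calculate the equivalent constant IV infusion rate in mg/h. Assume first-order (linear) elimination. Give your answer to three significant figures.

31.1 mg/h

Equivalent systemic input: infusion rate = F·D/τ.
Rate = 0.44 × 847 / 12 = 31.06 mg/h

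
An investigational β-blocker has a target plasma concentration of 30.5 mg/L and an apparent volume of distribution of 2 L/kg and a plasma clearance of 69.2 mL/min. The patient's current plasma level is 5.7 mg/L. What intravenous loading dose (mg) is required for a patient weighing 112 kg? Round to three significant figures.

5560 mg

Vd(total) = 112 kg × 2 L/kg = 224.0 L
Concentration deficit ΔC = 30.5 − 5.7 = 24.80 mg/L
LD = Vd × ΔC = 224.0 × 24.80 = 5555 mg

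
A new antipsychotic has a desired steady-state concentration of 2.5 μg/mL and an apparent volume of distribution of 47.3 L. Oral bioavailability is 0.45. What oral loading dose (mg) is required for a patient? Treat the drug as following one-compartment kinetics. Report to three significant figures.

LD = Vd × C / F = 47.30 × 2.500 / 0.45 = 262.8 mg

263 mg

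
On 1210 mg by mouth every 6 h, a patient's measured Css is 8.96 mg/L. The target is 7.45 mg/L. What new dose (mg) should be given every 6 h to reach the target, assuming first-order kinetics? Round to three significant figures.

1010 mg

For first-order elimination, Css ∝ F·D/(CL·τ); F and CL are unchanged, so Css ∝ D/τ.
D₂ = D₁ × (Css,target / Css,current) = 1210 × 7.45/8.96 = 1006 mg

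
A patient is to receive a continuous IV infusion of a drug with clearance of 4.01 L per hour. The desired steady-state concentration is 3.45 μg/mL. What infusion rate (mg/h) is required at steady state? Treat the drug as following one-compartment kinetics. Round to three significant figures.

13.8 mg/h

Rate = CL × Css = 4.010 × 3.45 = 13.83 mg/h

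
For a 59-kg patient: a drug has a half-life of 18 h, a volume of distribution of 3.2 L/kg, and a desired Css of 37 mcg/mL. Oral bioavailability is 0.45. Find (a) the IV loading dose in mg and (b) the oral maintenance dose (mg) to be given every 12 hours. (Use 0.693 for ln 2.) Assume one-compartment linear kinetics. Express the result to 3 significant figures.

Vd = 3.2 L/kg × 59 kg = 188.8 L
LD = Vd × C = 188.8 × 37 = 6986 mg
CL = 0.693 × Vd / t½ = 0.693 × 188.8 / 18 = 7.269 L/h
D = CL × Css × τ / F = 7.269 × 37 × 12 / 0.45 = 7172 mg

(a) 6990 mg; (b) 7170 mg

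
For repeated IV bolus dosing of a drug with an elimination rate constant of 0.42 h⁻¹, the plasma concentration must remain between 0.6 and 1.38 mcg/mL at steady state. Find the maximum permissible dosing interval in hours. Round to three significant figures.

1.98 h

Between IV bolus doses, concentration decays as C = C₀·e^(−kτ), so C_peak/C_trough = e^(kτ).
τ_max = ln(C_peak/C_trough) / k = ln(1.38/0.6) / 0.4200 = 0.8329 / 0.4200 = 1.983 h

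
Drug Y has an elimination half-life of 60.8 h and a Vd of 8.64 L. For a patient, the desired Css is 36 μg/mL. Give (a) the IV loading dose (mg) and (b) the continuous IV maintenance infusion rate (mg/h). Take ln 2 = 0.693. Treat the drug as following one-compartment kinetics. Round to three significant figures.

(a) 311 mg; (b) 3.55 mg/h

LD = Vd × C = 8.640 × 36 = 311.0 mg
CL = 0.693 × Vd / t½ = 0.693 × 8.640 / 60.8 = 0.09848 L/h
Infusion rate = CL × Css = 0.09848 × 36 = 3.545 mg/h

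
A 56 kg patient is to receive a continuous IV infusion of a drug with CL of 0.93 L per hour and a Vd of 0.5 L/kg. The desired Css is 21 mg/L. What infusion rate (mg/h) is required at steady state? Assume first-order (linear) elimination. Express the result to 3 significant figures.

R₀ = 0.9300 × 21 = 19.53 mg/h

19.5 mg/h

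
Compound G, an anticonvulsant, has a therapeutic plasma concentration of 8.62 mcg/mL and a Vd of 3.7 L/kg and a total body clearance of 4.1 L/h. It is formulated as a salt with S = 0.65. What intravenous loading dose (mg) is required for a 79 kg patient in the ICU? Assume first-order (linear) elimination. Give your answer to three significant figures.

3880 mg

Vd = 3.7 L/kg × 79 kg = 292.3 L
LD is governed by Vd — clearance does not enter the loading-dose calculation.
LD = Vd × C / S = 292.3 × 8.620 / 0.65 = 3876 mg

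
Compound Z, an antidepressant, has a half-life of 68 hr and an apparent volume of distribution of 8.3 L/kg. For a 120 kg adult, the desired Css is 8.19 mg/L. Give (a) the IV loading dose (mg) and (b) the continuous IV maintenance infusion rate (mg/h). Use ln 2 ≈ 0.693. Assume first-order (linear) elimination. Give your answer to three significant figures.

(a) 8160 mg; (b) 83.1 mg/h

Vd = 8.3 L/kg × 120 kg = 996.0 L
LD = Vd × C = 996.0 × 8.19 = 8157 mg
CL = 0.693 × Vd / t½ = 0.693 × 996.0 / 68 = 10.15 L/h
Infusion rate = CL × Css = 10.15 × 8.19 = 83.13 mg/h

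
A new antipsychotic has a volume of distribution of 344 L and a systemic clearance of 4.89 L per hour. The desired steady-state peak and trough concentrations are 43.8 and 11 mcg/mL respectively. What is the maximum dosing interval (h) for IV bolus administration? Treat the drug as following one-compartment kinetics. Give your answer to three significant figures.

97.2 h

k = CL / Vd = 4.890 / 344.0 = 0.01422 h⁻¹
Between IV bolus doses, concentration decays as C = C₀·e^(−kτ), so C_peak/C_trough = e^(kτ).
τ_max = ln(C_peak/C_trough) / k = ln(43.8/11) / 0.01422 = 1.382 / 0.01422 = 97.19 h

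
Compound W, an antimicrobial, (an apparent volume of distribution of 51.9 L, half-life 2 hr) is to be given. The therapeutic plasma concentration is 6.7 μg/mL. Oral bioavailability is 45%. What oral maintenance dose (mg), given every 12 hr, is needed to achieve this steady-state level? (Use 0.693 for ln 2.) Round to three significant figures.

k = 0.693/2 = 0.3465 h⁻¹, so CL = k·Vd = 0.3465 × 51.90 = 17.98 L/h
D = CL × Css × τ / F = 17.98 × 6.7 × 12 / 0.45 = 3212 mg

3210 mg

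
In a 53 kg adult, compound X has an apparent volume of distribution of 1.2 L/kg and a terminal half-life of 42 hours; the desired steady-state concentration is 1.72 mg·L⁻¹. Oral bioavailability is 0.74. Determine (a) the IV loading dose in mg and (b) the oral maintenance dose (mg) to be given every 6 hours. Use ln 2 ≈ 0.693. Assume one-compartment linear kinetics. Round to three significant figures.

(a) 109 mg; (b) 14.6 mg

Vd(total) = 53 kg × 1.2 L/kg = 63.60 L
LD = Vd × C = 63.60 × 1.72 = 109.4 mg
CL = 0.693 × Vd / t½ = 0.693 × 63.60 / 42 = 1.049 L/h
D = CL × Css × τ / F = 1.049 × 1.72 × 6 / 0.74 = 14.63 mg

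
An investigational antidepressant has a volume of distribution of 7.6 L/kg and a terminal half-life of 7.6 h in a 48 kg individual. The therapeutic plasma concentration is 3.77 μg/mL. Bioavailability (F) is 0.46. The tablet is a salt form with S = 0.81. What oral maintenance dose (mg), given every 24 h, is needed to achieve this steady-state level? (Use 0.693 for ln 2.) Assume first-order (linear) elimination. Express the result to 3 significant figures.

Vd = 7.6 L/kg × 48 kg = 364.8 L
CL = ln 2 · Vd / t½ = 0.693 × 364.8 / 7.6 = 33.26 L/h
D = CL × Css × τ / F / S = 33.26 × 3.77 × 24 / 0.46 / 0.81 = 8077 mg

8080 mg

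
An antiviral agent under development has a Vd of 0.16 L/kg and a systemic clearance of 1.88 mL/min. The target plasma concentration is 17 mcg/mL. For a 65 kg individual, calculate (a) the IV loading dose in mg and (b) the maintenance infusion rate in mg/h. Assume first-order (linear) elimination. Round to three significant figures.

(a) 177 mg; (b) 1.92 mg/h

Total Vd = 0.16 × 65 = 10.40 L
Loading dose = Vd × C = 10.40 × 17 = 176.8 mg
Convert clearance: 1.88 mL/min × 60 min/h ÷ 1000 mL/L = 0.1128 L/h
Maintenance infusion rate = CL × Css = 0.1128 × 17 = 1.918 mg/h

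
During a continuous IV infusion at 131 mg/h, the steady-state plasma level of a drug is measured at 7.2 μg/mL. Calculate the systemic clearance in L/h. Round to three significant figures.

18.2 L/h

At steady state, infusion rate = CL × Css, so CL = rate / Css.
CL = 131 / 7.2 = 18.19 L/h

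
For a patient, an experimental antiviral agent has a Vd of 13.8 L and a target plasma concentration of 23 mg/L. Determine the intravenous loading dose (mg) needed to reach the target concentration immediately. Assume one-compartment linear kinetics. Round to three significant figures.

317 mg

LD = Vd × C = 13.80 × 23.00 = 317.4 mg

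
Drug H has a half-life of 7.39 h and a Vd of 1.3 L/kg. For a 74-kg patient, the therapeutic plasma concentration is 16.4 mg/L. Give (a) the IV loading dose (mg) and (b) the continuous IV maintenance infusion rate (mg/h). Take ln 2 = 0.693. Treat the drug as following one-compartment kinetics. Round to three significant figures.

(a) 1580 mg; (b) 148 mg/h

Vd = 1.3 L/kg × 74 kg = 96.20 L
LD = Vd × C = 96.20 × 16.4 = 1578 mg
CL = 0.693 × Vd / t½ = 0.693 × 96.20 / 7.39 = 9.021 L/h
Infusion rate = CL × Css = 9.021 × 16.4 = 147.9 mg/h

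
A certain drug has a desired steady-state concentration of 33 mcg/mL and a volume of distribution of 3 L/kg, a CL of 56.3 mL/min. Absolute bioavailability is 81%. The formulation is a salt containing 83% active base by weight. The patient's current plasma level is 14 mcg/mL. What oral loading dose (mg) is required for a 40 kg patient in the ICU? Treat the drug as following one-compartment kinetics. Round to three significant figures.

3390 mg

Vd(total) = 40 kg × 3 L/kg = 120.0 L
Concentration deficit ΔC = 33 − 14 = 19.00 mg/L
LD = Vd × ΔC / F / S = 120.0 × 19.00 / 0.81 / 0.83 = 3391 mg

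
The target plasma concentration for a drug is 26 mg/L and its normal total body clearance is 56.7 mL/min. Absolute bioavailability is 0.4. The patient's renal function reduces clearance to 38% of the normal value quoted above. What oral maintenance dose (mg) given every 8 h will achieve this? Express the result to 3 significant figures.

672 mg

Convert clearance: 56.7 mL/min × 60 min/h ÷ 1000 mL/L = 3.402 L/h
Patient clearance = 0.38 × 3.402 = 1.293 L/h
D = CL × Css × τ / F = 1.293 × 26 × 8 / 0.4 = 672.4 mg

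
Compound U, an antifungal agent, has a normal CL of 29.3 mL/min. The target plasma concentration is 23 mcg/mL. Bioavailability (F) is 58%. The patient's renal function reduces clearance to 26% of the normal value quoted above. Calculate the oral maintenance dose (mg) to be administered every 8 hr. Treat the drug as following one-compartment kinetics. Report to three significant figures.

145 mg

CL = 29.3 mL/min = 29.3 × 0.06 = 1.758 L/h
Patient clearance = 0.26 × 1.758 = 0.4571 L/h
At steady state, dose per interval replaces the amount cleared in that interval: F·D/τ = CL·Css.
D = CL × Css × τ / F = 0.4571 × 23 × 8 / 0.58 = 145.0 mg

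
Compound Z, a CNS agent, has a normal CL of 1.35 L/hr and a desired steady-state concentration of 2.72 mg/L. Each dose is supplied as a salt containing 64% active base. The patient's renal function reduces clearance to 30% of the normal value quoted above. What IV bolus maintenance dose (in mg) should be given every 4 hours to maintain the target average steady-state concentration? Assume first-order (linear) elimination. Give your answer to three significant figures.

Patient clearance = 0.3 × 1.350 = 0.4050 L/h
D = CL × Css × τ / S = 0.4050 × 2.72 × 4 / 0.64 = 6.885 mg

6.89 mg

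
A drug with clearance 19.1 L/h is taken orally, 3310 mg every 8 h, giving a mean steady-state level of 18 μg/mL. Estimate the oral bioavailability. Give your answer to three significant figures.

F·D/τ = CL·Css at steady state → F = CL·Css·τ / D.
F = 19.1 × 18 × 8 / 3310 = 0.831

0.831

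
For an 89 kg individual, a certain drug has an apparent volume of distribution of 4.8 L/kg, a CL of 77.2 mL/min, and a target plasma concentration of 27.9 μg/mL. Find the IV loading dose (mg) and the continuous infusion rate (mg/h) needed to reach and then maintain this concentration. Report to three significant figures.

(a) 11900 mg; (b) 129 mg/h

Vd(total) = 89 kg × 4.8 L/kg = 427.2 L
Loading: fill Vd to C_target → 427.2 L × 27.9 mg/L = 11920 mg
CL = 77.2 mL/min × 60/1000 = 4.632 L/h
Maintenance infusion rate = CL × Css = 4.632 × 27.9 = 129.2 mg/h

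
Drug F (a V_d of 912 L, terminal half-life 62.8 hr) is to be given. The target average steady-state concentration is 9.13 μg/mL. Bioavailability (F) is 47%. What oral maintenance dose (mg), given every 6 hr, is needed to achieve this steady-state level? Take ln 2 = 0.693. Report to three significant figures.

1170 mg

CL = 0.693 × Vd / t½ = 0.693 × 912.0 / 62.8 = 10.06 L/h
D = CL × Css × τ / F = 10.06 × 9.13 × 6 / 0.47 = 1173 mg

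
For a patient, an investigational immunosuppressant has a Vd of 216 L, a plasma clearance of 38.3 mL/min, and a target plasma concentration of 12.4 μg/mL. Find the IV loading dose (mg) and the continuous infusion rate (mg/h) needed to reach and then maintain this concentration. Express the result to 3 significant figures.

(a) 2680 mg; (b) 28.5 mg/h

Loading dose = Vd × C = 216.0 × 12.4 = 2678 mg
CL = 38.3 mL/min = 38.3 × 0.06 = 2.298 L/h
Maintenance infusion rate = CL × Css = 2.298 × 12.4 = 28.50 mg/h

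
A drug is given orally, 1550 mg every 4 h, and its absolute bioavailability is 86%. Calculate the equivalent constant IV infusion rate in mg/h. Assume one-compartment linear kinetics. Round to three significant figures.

Equivalent systemic input: infusion rate = F·D/τ.
Rate = 0.86 × 1550 / 4 = 333.3 mg/h

333 mg/h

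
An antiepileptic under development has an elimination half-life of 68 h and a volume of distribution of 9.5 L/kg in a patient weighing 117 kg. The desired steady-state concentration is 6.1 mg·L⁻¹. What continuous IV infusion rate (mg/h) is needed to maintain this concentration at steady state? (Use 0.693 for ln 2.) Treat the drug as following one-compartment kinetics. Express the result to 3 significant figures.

Vd = 9.5 L/kg × 117 kg = 1112 L
CL = ln 2 · Vd / t½ = 0.693 × 1112 / 68 = 11.33 L/h
Infusion rate = CL × Css = 11.33 × 6.1 = 69.11 mg/h

69.1 mg/h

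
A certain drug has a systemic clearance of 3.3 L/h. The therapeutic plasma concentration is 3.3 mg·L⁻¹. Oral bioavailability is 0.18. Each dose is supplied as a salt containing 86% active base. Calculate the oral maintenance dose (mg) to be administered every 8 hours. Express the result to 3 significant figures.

563 mg

D = CL × Css × τ / F / S = 3.300 × 3.3 × 8 / 0.18 / 0.86 = 562.8 mg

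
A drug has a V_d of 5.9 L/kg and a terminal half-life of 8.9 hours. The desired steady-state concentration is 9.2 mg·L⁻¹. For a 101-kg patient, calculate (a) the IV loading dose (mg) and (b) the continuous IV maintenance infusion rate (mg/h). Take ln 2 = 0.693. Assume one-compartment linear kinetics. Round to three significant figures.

(a) 5480 mg; (b) 427 mg/h

Vd = 5.9 L/kg × 101 kg = 595.9 L
LD = Vd × C = 595.9 × 9.2 = 5482 mg
CL = 0.693 × Vd / t½ = 0.693 × 595.9 / 8.9 = 46.40 L/h
Infusion rate = CL × Css = 46.40 × 9.2 = 426.9 mg/h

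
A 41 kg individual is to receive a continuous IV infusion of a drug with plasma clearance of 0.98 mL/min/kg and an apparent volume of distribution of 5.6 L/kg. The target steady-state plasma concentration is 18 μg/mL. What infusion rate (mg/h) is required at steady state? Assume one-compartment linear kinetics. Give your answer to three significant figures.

43.4 mg/h

CL = 0.98 mL/min/kg × 41 kg = 40.18 mL/min = 40.18 × 60/1000 = 2.411 L/h
Maintenance depends on clearance, not Vd — rate in must match rate out.
R₀ = 2.411 × 18 = 43.40 mg/h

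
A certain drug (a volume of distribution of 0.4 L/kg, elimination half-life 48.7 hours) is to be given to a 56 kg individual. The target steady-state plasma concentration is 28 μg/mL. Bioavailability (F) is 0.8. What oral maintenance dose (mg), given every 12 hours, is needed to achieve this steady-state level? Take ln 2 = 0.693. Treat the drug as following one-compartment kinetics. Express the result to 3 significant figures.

134 mg

Vd = 0.4 L/kg × 56 kg = 22.40 L
k = 0.693/48.7 = 0.01423 h⁻¹, so CL = k·Vd = 0.01423 × 22.40 = 0.3188 L/h
D = CL × Css × τ / F = 0.3188 × 28 × 12 / 0.8 = 133.9 mg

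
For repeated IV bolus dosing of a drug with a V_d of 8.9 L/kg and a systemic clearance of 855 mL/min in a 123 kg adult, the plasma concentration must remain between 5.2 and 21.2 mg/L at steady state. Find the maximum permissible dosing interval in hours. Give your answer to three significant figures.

Vd(total) = 123 kg × 8.9 L/kg = 1095 L
CL = 855 mL/min = 855 × 0.06 = 51.30 L/h
k = CL / Vd = 51.30 / 1095 = 0.04685 h⁻¹
Between IV bolus doses, concentration decays as C = C₀·e^(−kτ), so C_peak/C_trough = e^(kτ).
τ_max = ln(C_peak/C_trough) / k = ln(21.2/5.2) / 0.04685 = 1.405 / 0.04685 = 29.99 h

30.0 h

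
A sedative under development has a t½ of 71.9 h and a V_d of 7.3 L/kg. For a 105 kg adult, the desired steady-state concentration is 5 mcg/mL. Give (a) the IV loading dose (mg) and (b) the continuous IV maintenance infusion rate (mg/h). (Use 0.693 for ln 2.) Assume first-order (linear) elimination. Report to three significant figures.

Vd = 7.3 L/kg × 105 kg = 766.5 L
LD = Vd × C = 766.5 × 5 = 3833 mg
CL = 0.693 × Vd / t½ = 0.693 × 766.5 / 71.9 = 7.388 L/h
Infusion rate = CL × Css = 7.388 × 5 = 36.94 mg/h

(a) 3830 mg; (b) 36.9 mg/h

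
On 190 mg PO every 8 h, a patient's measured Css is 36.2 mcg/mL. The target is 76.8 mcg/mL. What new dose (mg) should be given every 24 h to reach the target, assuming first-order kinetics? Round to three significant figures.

With linear kinetics, Css is proportional to dose rate (D/τ) at fixed clearance.
D₂ = D₁ × (Css,target / Css,current) × (τ₂/τ₁) = 190 × (76.8/36.2) × (24/8) = 1209 mg

1210 mg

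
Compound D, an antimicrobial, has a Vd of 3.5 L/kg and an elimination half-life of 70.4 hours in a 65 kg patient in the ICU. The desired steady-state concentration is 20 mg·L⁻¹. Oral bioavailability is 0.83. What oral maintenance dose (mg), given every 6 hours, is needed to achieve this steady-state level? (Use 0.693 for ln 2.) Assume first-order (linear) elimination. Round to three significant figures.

Vd = 3.5 L/kg × 65 kg = 227.5 L
CL = ln 2 · Vd / t½ = 0.693 × 227.5 / 70.4 = 2.239 L/h
D = CL × Css × τ / F = 2.239 × 20 × 6 / 0.83 = 323.7 mg

324 mg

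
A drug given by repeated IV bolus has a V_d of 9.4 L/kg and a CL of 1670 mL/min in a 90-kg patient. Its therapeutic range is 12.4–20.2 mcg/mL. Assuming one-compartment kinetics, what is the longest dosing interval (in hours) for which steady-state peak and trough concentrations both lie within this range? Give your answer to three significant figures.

4.12 h

Total Vd = 9.4 × 90 = 846.0 L
CL = 1670 mL/min = 1670 × 0.06 = 100.2 L/h
k = CL / Vd = 100.2 / 846.0 = 0.1184 h⁻¹
Between IV bolus doses, concentration decays as C = C₀·e^(−kτ), so C_peak/C_trough = e^(kτ).
τ_max = ln(C_peak/C_trough) / k = ln(20.2/12.4) / 0.1184 = 0.4880 / 0.1184 = 4.122 h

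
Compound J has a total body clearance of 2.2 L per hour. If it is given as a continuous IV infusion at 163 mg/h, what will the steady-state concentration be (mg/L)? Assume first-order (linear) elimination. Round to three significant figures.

74.1 mg/L

Css = rate / CL = 163 / 2.200 = 74.09 mg/L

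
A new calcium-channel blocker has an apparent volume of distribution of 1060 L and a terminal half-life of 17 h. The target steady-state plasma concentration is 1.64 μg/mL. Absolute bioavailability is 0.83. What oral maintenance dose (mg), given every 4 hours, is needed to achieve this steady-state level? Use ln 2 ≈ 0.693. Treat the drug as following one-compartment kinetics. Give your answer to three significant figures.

342 mg

CL = ln 2 · Vd / t½ = 0.693 × 1060 / 17 = 43.21 L/h
D = CL × Css × τ / F = 43.21 × 1.64 × 4 / 0.83 = 341.5 mg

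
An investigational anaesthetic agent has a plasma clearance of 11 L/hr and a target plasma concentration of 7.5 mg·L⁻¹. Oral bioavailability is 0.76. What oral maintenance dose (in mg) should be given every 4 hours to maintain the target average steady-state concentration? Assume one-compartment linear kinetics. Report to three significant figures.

434 mg

D = CL × Css × τ / F = 11.00 × 7.5 × 4 / 0.76 = 434.2 mg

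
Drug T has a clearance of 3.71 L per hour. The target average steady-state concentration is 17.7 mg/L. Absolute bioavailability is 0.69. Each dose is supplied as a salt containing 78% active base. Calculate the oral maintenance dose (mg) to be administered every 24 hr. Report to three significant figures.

D = CL × Css × τ / F / S = 3.710 × 17.7 × 24 / 0.69 / 0.78 = 2928 mg

2930 mg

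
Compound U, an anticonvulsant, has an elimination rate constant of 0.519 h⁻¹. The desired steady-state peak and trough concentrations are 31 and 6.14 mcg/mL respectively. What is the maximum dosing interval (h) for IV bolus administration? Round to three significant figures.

3.12 h

Between IV bolus doses, concentration decays as C = C₀·e^(−kτ), so C_peak/C_trough = e^(kτ).
τ_max = ln(C_peak/C_trough) / k = ln(31/6.14) / 0.5190 = 1.619 / 0.5190 = 3.119 h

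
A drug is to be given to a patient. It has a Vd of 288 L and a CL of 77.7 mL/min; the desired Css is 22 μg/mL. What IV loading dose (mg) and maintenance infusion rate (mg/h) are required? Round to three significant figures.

(a) 6340 mg; (b) 103 mg/h

Loading: fill Vd to C_target → 288.0 L × 22 mg/L = 6336 mg
CL = 77.7 mL/min × 60/1000 = 4.662 L/h
Maintenance infusion rate = CL × Css = 4.662 × 22 = 102.6 mg/h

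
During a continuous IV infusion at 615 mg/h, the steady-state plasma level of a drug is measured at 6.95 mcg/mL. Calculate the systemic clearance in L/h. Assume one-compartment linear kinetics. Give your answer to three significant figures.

At steady state, infusion rate = CL × Css, so CL = rate / Css.
CL = 615 / 6.95 = 88.49 L/h

88.5 L/h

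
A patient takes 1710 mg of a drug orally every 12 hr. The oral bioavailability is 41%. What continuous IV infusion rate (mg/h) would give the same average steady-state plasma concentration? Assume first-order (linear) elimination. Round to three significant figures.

Equivalent systemic input: infusion rate = F·D/τ.
Rate = 0.41 × 1710 / 12 = 58.43 mg/h

58.4 mg/h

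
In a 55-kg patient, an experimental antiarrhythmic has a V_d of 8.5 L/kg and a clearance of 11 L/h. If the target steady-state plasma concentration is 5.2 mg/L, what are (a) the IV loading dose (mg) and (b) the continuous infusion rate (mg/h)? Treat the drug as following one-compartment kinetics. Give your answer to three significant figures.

Vd(total) = 55 kg × 8.5 L/kg = 467.5 L
Loading: fill Vd to C_target → 467.5 L × 5.2 mg/L = 2431 mg
Infusion rate = 11.00 L/h × 5.2 mg/L = 57.20 mg/h

(a) 2430 mg; (b) 57.2 mg/h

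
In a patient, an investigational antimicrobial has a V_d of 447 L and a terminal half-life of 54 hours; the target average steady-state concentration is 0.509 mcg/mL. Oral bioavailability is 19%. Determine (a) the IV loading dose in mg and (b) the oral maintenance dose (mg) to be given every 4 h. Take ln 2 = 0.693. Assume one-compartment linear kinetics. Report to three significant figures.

(a) 228 mg; (b) 61.5 mg

LD = Vd × C = 447.0 × 0.509 = 227.5 mg
CL = 0.693 × Vd / t½ = 0.693 × 447.0 / 54 = 5.737 L/h
D = CL × Css × τ / F = 5.737 × 0.509 × 4 / 0.19 = 61.48 mg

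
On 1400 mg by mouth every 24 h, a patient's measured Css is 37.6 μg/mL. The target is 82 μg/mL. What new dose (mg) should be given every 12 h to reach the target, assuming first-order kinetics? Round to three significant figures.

1530 mg

With linear kinetics, Css is proportional to dose rate (D/τ) at fixed clearance.
D₂ = D₁ × (Css,target / Css,current) × (τ₂/τ₁) = 1400 × (82/37.6) × (12/24) = 1527 mg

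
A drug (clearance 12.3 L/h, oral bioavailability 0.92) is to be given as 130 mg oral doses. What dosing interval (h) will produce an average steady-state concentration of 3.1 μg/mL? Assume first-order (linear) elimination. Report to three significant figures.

F·D/τ = CL·Css → τ = F·D / (CL·Css).
τ = 0.92 × 130 / (12.3 × 3.1) = 3.137 h

3.14 h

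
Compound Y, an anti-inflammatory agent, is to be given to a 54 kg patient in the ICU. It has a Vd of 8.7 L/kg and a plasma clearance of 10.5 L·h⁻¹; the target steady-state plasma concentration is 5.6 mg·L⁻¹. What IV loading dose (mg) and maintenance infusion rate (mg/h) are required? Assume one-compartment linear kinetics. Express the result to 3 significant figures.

(a) 2630 mg; (b) 58.8 mg/h

Vd = 8.7 L/kg × 54 kg = 469.8 L
Loading: fill Vd to C_target → 469.8 L × 5.6 mg/L = 2631 mg
Infusion rate = 10.50 L/h × 5.6 mg/L = 58.80 mg/h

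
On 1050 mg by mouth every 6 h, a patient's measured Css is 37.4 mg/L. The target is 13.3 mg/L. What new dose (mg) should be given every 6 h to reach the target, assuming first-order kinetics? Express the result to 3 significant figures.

373 mg

For first-order elimination, Css ∝ F·D/(CL·τ); F and CL are unchanged, so Css ∝ D/τ.
D₂ = D₁ × (Css,target / Css,current) = 1050 × 13.3/37.4 = 373.4 mg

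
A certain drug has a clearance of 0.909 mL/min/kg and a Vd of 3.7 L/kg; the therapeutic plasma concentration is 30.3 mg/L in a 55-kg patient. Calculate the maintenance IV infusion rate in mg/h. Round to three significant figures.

CL = 0.909 mL/min/kg × 55 kg = 50.00 mL/min = 50.00 × 60/1000 = 3.000 L/h
Maintenance depends on clearance, not Vd — rate in must match rate out.
R₀ = 3.000 × 30.3 = 90.90 mg/h

90.9 mg/h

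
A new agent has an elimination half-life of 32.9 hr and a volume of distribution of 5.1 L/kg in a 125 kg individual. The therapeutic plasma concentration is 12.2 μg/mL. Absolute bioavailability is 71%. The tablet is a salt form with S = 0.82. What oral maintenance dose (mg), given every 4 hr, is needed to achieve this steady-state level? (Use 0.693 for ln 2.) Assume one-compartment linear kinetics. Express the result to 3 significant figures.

1130 mg

Vd = 5.1 L/kg × 125 kg = 637.5 L
CL = 0.693 × Vd / t½ = 0.693 × 637.5 / 32.9 = 13.43 L/h
D = CL × Css × τ / F / S = 13.43 × 12.2 × 4 / 0.71 / 0.82 = 1126 mg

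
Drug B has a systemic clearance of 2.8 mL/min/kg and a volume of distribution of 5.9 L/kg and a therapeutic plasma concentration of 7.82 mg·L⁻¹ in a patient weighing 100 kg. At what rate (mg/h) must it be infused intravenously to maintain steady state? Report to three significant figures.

131 mg/h

CL = 2.8 mL/min/kg × 100 kg = 280.0 mL/min = 280.0 × 60/1000 = 16.80 L/h
R₀ = 16.80 × 7.82 = 131.4 mg/h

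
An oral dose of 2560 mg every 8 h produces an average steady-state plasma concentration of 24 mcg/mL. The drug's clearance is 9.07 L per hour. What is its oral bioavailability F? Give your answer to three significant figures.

0.680

F·D/τ = CL·Css at steady state → F = CL·Css·τ / D.
F = 9.07 × 24 × 8 / 2560 = 0.680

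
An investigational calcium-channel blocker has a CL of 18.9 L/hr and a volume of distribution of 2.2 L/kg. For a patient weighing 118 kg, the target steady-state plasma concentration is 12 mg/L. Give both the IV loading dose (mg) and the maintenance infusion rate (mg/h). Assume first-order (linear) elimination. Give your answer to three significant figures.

Vd(total) = 118 kg × 2.2 L/kg = 259.6 L
LD = Vd · C_target = 259.6 × 12 = 3115 mg
Maintenance: replace elimination → rate = CL × Css = 18.90 × 12 = 226.8 mg/h

(a) 3120 mg; (b) 227 mg/h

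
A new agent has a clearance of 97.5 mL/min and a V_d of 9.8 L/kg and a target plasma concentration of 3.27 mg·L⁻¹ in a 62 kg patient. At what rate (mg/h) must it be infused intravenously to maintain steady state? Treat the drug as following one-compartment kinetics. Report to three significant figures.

19.1 mg/h

CL = 97.5 mL/min = 97.5 × 0.06 = 5.850 L/h
Maintenance depends on clearance, not Vd — rate in must match rate out.
Rate = CL × Css = 5.850 × 3.27 = 19.13 mg/h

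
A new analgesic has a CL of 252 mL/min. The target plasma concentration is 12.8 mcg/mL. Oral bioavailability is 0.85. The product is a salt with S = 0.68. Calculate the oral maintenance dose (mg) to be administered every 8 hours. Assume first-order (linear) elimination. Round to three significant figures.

2680 mg

CL = 252 mL/min × 60/1000 = 15.12 L/h
At steady state, dose per interval replaces the amount cleared in that interval: F·S·D/τ = CL·Css.
D = CL × Css × τ / F / S = 15.12 × 12.8 × 8 / 0.85 / 0.68 = 2679 mg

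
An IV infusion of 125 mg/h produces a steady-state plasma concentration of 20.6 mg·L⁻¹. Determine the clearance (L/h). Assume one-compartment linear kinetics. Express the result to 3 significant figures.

At steady state, infusion rate = CL × Css, so CL = rate / Css.
CL = 125 / 20.6 = 6.068 L/h

6.07 L/h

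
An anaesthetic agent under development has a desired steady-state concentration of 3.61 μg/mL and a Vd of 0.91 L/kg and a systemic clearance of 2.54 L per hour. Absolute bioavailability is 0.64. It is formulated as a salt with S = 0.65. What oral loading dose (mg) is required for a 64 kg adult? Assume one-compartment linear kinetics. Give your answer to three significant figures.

Vd(total) = 64 kg × 0.91 L/kg = 58.24 L
LD = Vd × C / F / S = 58.24 × 3.610 / 0.64 / 0.65 = 505.4 mg

505 mg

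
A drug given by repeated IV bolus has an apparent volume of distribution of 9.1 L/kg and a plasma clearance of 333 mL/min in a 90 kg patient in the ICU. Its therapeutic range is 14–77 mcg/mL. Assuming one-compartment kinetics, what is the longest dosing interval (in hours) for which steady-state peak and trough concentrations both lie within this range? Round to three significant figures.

69.9 h

Total Vd = 9.1 × 90 = 819.0 L
CL = 333 mL/min × 60/1000 = 19.98 L/h
k = CL / Vd = 19.98 / 819.0 = 0.02440 h⁻¹
Between IV bolus doses, concentration decays as C = C₀·e^(−kτ), so C_peak/C_trough = e^(kτ).
τ_max = ln(C_peak/C_trough) / k = ln(77/14) / 0.02440 = 1.705 / 0.02440 = 69.88 h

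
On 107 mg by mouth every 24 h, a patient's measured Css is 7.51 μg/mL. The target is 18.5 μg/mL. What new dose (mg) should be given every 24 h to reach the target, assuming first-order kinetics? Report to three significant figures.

For first-order elimination, Css ∝ F·D/(CL·τ); F and CL are unchanged, so Css ∝ D/τ.
D₂ = D₁ × (Css,target / Css,current) = 107 × 18.5/7.51 = 263.6 mg

264 mg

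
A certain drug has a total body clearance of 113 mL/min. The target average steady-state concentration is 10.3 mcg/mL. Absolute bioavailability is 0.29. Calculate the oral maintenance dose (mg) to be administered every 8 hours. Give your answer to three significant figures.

Convert clearance: 113 mL/min × 60 min/h ÷ 1000 mL/L = 6.780 L/h
At steady state, dose per interval replaces the amount cleared in that interval: F·D/τ = CL·Css.
D = CL × Css × τ / F = 6.780 × 10.3 × 8 / 0.29 = 1926 mg

1930 mg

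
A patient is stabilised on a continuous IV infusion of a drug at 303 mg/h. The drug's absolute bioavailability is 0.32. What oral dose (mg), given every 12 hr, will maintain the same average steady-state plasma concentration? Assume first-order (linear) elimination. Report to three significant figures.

11400 mg

To maintain the same Css, the systemic dosing rate must be unchanged: F·D/τ = infusion rate.
D = rate × τ / F = 303 × 12 / 0.32 = 11360 mg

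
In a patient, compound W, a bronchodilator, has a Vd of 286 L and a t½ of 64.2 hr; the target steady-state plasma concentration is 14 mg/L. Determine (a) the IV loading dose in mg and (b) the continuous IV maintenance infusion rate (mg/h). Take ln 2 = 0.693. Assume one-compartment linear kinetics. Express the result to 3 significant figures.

(a) 4000 mg; (b) 43.2 mg/h

LD = Vd × C = 286.0 × 14 = 4004 mg
CL = 0.693 × Vd / t½ = 0.693 × 286.0 / 64.2 = 3.087 L/h
Infusion rate = CL × Css = 3.087 × 14 = 43.22 mg/h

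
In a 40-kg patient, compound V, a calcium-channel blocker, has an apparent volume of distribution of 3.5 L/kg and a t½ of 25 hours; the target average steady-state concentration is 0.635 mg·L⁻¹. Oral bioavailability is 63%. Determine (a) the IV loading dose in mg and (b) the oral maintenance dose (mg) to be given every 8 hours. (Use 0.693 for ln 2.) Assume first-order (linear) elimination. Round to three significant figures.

Vd(total) = 40 kg × 3.5 L/kg = 140.0 L
LD = Vd × C = 140.0 × 0.635 = 88.90 mg
CL = 0.693 × Vd / t½ = 0.693 × 140.0 / 25 = 3.881 L/h
D = CL × Css × τ / F = 3.881 × 0.635 × 8 / 0.63 = 31.29 mg

(a) 88.9 mg; (b) 31.3 mg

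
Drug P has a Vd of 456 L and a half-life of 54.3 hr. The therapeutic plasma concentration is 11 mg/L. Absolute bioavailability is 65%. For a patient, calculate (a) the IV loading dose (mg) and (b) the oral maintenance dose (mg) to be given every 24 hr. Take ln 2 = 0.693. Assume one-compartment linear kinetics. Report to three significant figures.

(a) 5020 mg; (b) 2360 mg

LD = Vd × C = 456.0 × 11 = 5016 mg
CL = 0.693 × Vd / t½ = 0.693 × 456.0 / 54.3 = 5.820 L/h
D = CL × Css × τ / F = 5.820 × 11 × 24 / 0.65 = 2364 mg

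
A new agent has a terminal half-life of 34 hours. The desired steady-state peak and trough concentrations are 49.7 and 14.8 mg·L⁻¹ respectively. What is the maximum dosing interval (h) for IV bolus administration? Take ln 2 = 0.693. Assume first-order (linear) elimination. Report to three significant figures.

59.4 h

k = 0.693 / t½ = 0.693 / 34 = 0.02038 h⁻¹
Between IV bolus doses, concentration decays as C = C₀·e^(−kτ), so C_peak/C_trough = e^(kτ).
τ_max = ln(C_peak/C_trough) / k = ln(49.7/14.8) / 0.02038 = 1.211 / 0.02038 = 59.42 h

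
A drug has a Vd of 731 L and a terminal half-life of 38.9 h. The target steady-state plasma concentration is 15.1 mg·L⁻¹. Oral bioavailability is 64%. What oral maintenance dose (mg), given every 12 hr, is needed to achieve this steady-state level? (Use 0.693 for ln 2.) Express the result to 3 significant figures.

CL = 0.693 × Vd / t½ = 0.693 × 731.0 / 38.9 = 13.02 L/h
D = CL × Css × τ / F = 13.02 × 15.1 × 12 / 0.64 = 3686 mg

3690 mg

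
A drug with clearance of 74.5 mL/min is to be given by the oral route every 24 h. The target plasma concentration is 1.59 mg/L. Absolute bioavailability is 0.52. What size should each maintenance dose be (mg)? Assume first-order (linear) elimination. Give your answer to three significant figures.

CL = 74.5 mL/min × 60/1000 = 4.470 L/h
D = CL × Css × τ / F = 4.470 × 1.59 × 24 / 0.52 = 328.0 mg

328 mg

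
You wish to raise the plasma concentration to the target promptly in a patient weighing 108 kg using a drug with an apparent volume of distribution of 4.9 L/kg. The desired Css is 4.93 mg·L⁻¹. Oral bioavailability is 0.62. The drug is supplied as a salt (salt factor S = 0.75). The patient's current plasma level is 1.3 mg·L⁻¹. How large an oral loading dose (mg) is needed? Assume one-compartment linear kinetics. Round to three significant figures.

4130 mg

Vd(total) = 108 kg × 4.9 L/kg = 529.2 L
The loading dose fills Vd to the target concentration.
Concentration deficit ΔC = 4.93 − 1.3 = 3.630 mg/L
LD = Vd × ΔC / F / S = 529.2 × 3.630 / 0.62 / 0.75 = 4131 mg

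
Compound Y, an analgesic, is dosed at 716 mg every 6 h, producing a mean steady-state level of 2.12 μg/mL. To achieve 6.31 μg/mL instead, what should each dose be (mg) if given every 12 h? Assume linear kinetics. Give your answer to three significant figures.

With linear kinetics, Css is proportional to dose rate (D/τ) at fixed clearance.
D₂ = D₁ × (Css,target / Css,current) × (τ₂/τ₁) = 716 × (6.31/2.12) × (12/6) = 4262 mg

4260 mg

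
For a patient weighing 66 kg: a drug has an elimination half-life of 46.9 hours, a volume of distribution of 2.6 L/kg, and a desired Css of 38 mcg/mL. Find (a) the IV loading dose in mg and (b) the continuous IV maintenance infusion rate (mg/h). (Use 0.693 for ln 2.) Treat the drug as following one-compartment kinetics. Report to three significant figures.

Total Vd = 2.6 × 66 = 171.6 L
LD = Vd × C = 171.6 × 38 = 6521 mg
CL = 0.693 × Vd / t½ = 0.693 × 171.6 / 46.9 = 2.536 L/h
Infusion rate = CL × Css = 2.536 × 38 = 96.37 mg/h

(a) 6520 mg; (b) 96.4 mg/h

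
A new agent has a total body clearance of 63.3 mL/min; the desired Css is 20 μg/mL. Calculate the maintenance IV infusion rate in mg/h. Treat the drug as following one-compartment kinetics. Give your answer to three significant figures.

76.0 mg/h

Convert clearance: 63.3 mL/min × 60 min/h ÷ 1000 mL/L = 3.798 L/h
Infusion rate = CL · Css = 3.798 L/h × 20 mg/L = 75.96 mg/h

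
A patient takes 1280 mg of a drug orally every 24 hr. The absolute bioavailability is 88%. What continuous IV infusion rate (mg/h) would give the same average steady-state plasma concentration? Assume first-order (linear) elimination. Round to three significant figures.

Equivalent systemic input: infusion rate = F·D/τ.
Rate = 0.88 × 1280 / 24 = 46.93 mg/h

46.9 mg/h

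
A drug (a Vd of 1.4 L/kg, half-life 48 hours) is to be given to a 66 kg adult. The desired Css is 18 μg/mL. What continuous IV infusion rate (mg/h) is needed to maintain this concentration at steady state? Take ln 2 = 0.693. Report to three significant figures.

Vd = 1.4 L/kg × 66 kg = 92.40 L
CL = 0.693 × Vd / t½ = 0.693 × 92.40 / 48 = 1.334 L/h
Infusion rate = CL × Css = 1.334 × 18 = 24.01 mg/h

24.0 mg/h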